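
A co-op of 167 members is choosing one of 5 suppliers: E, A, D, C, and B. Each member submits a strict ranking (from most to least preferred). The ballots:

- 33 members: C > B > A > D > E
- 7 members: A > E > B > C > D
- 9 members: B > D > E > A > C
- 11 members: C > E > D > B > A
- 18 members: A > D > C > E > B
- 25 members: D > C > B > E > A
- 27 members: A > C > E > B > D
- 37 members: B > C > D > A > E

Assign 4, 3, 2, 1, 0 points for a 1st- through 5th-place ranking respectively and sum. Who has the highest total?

C

E: 33·0 + 7·3 + 9·2 + 11·3 + 18·1 + 25·1 + 27·2 + 37·0 = 169
A: 33·2 + 7·4 + 9·1 + 11·0 + 18·4 + 25·0 + 27·4 + 37·1 = 320
D: 33·1 + 7·0 + 9·3 + 11·2 + 18·3 + 25·4 + 27·0 + 37·2 = 310
C: 33·4 + 7·1 + 9·0 + 11·4 + 18·2 + 25·3 + 27·3 + 37·3 = 486
B: 33·3 + 7·2 + 9·4 + 11·1 + 18·0 + 25·2 + 27·1 + 37·4 = 385
C has the highest Borda score (486).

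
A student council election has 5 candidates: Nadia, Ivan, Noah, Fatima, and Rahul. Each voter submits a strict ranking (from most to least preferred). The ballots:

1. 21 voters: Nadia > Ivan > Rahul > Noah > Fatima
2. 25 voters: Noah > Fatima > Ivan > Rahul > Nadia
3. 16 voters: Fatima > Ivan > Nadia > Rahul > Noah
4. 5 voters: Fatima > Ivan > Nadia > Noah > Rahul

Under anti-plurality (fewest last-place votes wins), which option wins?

Last-place votes: Nadia 25, Ivan 0, Noah 16, Fatima 21, Rahul 5.
Ivan is ranked last by the fewest voters, so Ivan wins.

Ivan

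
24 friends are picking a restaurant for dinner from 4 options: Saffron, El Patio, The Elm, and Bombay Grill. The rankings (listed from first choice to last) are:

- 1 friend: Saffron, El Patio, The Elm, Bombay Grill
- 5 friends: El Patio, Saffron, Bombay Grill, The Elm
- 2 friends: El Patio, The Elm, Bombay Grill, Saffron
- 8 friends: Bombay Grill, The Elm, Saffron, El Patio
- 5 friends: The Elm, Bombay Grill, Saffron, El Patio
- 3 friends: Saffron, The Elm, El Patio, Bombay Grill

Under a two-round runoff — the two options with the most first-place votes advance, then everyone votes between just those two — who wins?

Bombay Grill

Round 1 first-place votes: Saffron 4, El Patio 7, The Elm 5, Bombay Grill 8.
Bombay Grill and El Patio advance.
Runoff: Bombay Grill is preferred to El Patio by 13 voters; El Patio by 11.
Bombay Grill wins the runoff.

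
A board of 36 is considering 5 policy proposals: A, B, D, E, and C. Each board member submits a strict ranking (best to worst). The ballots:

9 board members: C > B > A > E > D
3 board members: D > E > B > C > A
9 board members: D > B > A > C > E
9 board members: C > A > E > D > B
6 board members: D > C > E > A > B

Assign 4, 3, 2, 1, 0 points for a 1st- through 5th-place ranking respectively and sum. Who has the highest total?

C

A: 9·2 + 3·0 + 9·2 + 9·3 + 6·1 = 69
B: 9·3 + 3·2 + 9·3 + 9·0 + 6·0 = 60
D: 9·0 + 3·4 + 9·4 + 9·1 + 6·4 = 81
E: 9·1 + 3·3 + 9·0 + 9·2 + 6·2 = 48
C: 9·4 + 3·1 + 9·1 + 9·4 + 6·3 = 102
C has the highest Borda score (102).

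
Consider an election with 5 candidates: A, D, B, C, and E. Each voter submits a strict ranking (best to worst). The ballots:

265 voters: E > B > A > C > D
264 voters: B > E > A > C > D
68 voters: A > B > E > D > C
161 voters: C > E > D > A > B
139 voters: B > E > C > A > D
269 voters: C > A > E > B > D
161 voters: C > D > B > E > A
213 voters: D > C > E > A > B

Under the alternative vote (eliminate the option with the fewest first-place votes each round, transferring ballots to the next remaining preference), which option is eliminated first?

Round 1: A 68, D 213, B 403, C 591, E 265. Eliminate A.

A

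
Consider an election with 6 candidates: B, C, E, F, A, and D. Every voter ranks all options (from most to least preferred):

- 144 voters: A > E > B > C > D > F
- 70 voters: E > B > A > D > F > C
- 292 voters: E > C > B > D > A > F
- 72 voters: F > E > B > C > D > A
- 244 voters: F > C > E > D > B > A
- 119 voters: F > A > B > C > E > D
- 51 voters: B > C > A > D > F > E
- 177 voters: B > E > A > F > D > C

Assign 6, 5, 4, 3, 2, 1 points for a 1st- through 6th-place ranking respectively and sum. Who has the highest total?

B: 144·4 + 70·5 + 292·4 + 72·4 + 244·2 + 119·4 + 51·6 + 177·6 = 4714
C: 144·3 + 70·1 + 292·5 + 72·3 + 244·5 + 119·3 + 51·5 + 177·1 = 4187
E: 144·5 + 70·6 + 292·6 + 72·5 + 244·4 + 119·2 + 51·1 + 177·5 = 5402
F: 144·1 + 70·2 + 292·1 + 72·6 + 244·6 + 119·6 + 51·2 + 177·3 = 3819
A: 144·6 + 70·4 + 292·2 + 72·1 + 244·1 + 119·5 + 51·4 + 177·4 = 3551
D: 144·2 + 70·3 + 292·3 + 72·2 + 244·3 + 119·1 + 51·3 + 177·2 = 2876
E has the highest Borda score (5402).

E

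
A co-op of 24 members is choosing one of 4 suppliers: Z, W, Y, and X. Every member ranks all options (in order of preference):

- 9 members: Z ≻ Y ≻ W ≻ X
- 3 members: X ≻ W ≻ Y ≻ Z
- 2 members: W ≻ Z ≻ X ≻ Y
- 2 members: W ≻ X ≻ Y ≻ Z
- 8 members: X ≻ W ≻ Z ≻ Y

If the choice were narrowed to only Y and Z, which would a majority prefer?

Voters preferring Y to Z: 5; preferring Z to Y: 19.
Z wins the head-to-head.

Z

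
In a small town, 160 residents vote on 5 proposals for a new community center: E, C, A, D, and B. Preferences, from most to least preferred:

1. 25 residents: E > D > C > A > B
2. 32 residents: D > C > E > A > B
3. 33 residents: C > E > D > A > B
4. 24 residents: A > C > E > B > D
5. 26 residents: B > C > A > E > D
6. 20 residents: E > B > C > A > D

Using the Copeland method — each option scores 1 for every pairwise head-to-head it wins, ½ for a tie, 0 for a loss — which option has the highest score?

E: beats A, D, and B; loses to C → score 3.
C: beats E, A, D, and B → score 4.
A: beats B; loses to E, C, and D → score 1.
D: beats A and B; loses to E and C → score 2.
B: loses to E, C, A, and D → score 0.
C has the best pairwise record.

C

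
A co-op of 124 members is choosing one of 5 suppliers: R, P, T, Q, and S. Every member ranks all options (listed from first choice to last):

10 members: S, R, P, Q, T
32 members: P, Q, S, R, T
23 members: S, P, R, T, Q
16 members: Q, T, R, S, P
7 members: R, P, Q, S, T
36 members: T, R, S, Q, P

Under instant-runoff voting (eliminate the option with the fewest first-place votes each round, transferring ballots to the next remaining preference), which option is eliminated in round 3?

S

Round 1: R 7, P 32, T 36, Q 16, S 33. Eliminate R.
Round 2: P 39, T 36, Q 16, S 33. Eliminate Q.
Round 3: P 39, T 52, S 33. Eliminate S.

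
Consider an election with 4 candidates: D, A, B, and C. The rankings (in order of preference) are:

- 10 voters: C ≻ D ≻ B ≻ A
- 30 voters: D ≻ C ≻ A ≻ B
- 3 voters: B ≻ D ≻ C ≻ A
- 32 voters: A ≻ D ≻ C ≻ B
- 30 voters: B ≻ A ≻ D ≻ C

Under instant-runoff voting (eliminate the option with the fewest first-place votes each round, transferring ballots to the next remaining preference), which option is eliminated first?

C

Round 1: D 30, A 32, B 33, C 10. Eliminate C.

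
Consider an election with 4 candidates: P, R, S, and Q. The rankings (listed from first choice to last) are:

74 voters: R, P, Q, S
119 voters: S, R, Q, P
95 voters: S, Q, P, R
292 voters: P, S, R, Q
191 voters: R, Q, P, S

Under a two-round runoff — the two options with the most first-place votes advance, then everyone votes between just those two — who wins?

Round 1 first-place votes: P 292, R 265, S 214, Q 0.
P and R advance.
Runoff: P is preferred to R by 387 voters; R by 384.
P wins the runoff.

P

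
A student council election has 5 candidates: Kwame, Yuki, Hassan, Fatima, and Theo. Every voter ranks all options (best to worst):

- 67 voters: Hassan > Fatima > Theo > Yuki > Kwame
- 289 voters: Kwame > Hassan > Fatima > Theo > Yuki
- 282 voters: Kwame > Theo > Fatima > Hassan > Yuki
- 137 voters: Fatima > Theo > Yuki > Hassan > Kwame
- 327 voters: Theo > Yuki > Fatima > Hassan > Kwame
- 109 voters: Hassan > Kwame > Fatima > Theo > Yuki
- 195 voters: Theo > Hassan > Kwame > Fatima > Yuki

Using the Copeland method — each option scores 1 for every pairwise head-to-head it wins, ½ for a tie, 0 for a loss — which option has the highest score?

Theo

Kwame: beats Yuki and Fatima; loses to Hassan and Theo → score 2.
Yuki: loses to Kwame, Hassan, Fatima, and Theo → score 0.
Hassan: beats Kwame and Yuki; loses to Fatima and Theo → score 2.
Fatima: beats Yuki and Hassan; loses to Kwame and Theo → score 2.
Theo: beats Kwame, Yuki, Hassan, and Fatima → score 4.
Theo has the best pairwise record.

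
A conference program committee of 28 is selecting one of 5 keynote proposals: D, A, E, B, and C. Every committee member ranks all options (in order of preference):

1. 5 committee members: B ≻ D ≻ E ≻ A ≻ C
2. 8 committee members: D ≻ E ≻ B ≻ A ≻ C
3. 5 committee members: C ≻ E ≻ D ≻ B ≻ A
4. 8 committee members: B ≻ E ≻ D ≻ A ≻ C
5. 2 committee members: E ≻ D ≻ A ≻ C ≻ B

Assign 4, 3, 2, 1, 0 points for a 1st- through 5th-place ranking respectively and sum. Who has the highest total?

D: 5·3 + 8·4 + 5·2 + 8·2 + 2·3 = 79
A: 5·1 + 8·1 + 5·0 + 8·1 + 2·2 = 25
E: 5·2 + 8·3 + 5·3 + 8·3 + 2·4 = 81
B: 5·4 + 8·2 + 5·1 + 8·4 + 2·0 = 73
C: 5·0 + 8·0 + 5·4 + 8·0 + 2·1 = 22
E has the highest Borda score (81).

E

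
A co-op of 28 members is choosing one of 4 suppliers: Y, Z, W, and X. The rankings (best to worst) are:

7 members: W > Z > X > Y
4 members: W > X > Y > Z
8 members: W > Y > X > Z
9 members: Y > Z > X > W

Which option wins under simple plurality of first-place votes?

First-place votes: Y 9, Z 0, W 19, X 0.
W has the most first-place votes.

W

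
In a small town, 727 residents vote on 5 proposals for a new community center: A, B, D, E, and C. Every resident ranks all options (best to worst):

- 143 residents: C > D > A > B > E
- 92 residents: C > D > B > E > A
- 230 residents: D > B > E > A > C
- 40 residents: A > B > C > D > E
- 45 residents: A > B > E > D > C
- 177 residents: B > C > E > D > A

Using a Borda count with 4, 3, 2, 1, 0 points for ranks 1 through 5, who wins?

A: 143·2 + 92·0 + 230·1 + 40·4 + 45·4 + 177·0 = 856
B: 143·1 + 92·2 + 230·3 + 40·3 + 45·3 + 177·4 = 1980
D: 143·3 + 92·3 + 230·4 + 40·1 + 45·1 + 177·1 = 1887
E: 143·0 + 92·1 + 230·2 + 40·0 + 45·2 + 177·2 = 996
C: 143·4 + 92·4 + 230·0 + 40·2 + 45·0 + 177·3 = 1551
B has the highest Borda score (1980).

B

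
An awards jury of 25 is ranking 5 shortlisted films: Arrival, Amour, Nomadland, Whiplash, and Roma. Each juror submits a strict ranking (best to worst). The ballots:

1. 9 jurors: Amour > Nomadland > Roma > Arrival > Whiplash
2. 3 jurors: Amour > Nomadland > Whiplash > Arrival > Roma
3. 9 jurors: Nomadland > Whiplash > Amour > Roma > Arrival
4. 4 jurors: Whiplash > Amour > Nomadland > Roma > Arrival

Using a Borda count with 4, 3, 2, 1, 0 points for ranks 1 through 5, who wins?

Nomadland

Arrival: 9·1 + 3·1 + 9·0 + 4·0 = 12
Amour: 9·4 + 3·4 + 9·2 + 4·3 = 78
Nomadland: 9·3 + 3·3 + 9·4 + 4·2 = 80
Whiplash: 9·0 + 3·2 + 9·3 + 4·4 = 49
Roma: 9·2 + 3·0 + 9·1 + 4·1 = 31
Nomadland has the highest Borda score (80).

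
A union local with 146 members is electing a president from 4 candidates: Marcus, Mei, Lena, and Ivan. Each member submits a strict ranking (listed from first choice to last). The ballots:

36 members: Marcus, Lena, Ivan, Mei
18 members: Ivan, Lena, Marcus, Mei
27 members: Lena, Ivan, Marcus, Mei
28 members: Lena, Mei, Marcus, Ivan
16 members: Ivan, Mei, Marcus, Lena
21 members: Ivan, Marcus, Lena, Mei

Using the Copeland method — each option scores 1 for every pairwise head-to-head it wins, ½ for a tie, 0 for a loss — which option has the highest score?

Marcus: beats Mei; ties Lena; loses to Ivan → score 1.5.
Mei: loses to Marcus, Lena, and Ivan → score 0.
Lena: beats Mei and Ivan; ties Marcus → score 2.5.
Ivan: beats Marcus and Mei; loses to Lena → score 2.
Lena has the best pairwise record.

Lena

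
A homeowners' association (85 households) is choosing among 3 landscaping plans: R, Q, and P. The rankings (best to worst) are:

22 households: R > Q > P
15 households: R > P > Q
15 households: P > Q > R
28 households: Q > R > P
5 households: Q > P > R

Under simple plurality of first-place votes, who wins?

R

First-place votes: R 37, Q 33, P 15.
R has the most first-place votes.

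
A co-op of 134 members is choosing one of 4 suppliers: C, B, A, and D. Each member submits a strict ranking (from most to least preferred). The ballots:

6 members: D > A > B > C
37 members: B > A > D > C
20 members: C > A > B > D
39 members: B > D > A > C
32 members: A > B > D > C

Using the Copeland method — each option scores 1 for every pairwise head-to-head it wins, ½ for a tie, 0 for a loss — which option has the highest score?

C: loses to B, A, and D → score 0.
B: beats C, A, and D → score 3.
A: beats C and D; loses to B → score 2.
D: beats C; loses to B and A → score 1.
B has the best pairwise record.

B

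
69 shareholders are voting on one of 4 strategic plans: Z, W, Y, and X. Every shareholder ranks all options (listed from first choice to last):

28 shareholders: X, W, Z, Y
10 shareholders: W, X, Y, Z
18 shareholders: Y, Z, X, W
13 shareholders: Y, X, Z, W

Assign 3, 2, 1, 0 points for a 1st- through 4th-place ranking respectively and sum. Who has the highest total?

Z: 28·1 + 10·0 + 18·2 + 13·1 = 77
W: 28·2 + 10·3 + 18·0 + 13·0 = 86
Y: 28·0 + 10·1 + 18·3 + 13·3 = 103
X: 28·3 + 10·2 + 18·1 + 13·2 = 148
X has the highest Borda score (148).

X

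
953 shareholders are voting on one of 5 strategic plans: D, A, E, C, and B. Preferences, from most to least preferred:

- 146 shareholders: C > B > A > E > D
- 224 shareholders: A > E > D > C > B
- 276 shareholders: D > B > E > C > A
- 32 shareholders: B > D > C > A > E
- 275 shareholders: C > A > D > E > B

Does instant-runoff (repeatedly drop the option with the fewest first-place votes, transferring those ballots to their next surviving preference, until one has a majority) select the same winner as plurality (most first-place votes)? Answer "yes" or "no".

Instant-runoff — R1 D 276, A 224, E 0, C 421, B 32 (E out); R2 D 276, A 224, C 421, B 32 (B out); R3 D 308, A 224, C 421 (A out); R4 D 532, C 421 (D winner). Winner: D.
Plurality — first-place votes: D 276, A 224, E 0, C 421, B 32. Winner: C.
The two methods disagree.

no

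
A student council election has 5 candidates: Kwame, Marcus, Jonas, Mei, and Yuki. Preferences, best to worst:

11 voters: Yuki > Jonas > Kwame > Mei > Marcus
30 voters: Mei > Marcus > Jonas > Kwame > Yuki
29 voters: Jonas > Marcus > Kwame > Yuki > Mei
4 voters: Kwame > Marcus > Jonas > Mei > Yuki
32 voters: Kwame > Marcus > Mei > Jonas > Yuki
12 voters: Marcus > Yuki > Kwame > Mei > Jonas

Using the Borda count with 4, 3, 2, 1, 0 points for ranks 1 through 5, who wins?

Marcus

Kwame: 11·2 + 30·1 + 29·2 + 4·4 + 32·4 + 12·2 = 278
Marcus: 11·0 + 30·3 + 29·3 + 4·3 + 32·3 + 12·4 = 333
Jonas: 11·3 + 30·2 + 29·4 + 4·2 + 32·1 + 12·0 = 249
Mei: 11·1 + 30·4 + 29·0 + 4·1 + 32·2 + 12·1 = 211
Yuki: 11·4 + 30·0 + 29·1 + 4·0 + 32·0 + 12·3 = 109
Marcus has the highest Borda score (333).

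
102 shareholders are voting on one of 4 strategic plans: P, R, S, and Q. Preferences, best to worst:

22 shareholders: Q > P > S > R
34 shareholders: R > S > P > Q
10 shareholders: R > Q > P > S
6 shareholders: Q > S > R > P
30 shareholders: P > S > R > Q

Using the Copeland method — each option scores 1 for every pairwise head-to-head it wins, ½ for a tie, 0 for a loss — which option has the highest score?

P: beats R, S, and Q → score 3.
R: beats Q; loses to P and S → score 1.
S: beats R and Q; loses to P → score 2.
Q: loses to P, R, and S → score 0.
P has the best pairwise record.

P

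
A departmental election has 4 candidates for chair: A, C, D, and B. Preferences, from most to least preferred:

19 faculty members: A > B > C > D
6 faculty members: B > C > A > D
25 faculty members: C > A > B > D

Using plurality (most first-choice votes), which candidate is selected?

C

First-place votes: A 19, C 25, D 0, B 6.
C has the most first-place votes.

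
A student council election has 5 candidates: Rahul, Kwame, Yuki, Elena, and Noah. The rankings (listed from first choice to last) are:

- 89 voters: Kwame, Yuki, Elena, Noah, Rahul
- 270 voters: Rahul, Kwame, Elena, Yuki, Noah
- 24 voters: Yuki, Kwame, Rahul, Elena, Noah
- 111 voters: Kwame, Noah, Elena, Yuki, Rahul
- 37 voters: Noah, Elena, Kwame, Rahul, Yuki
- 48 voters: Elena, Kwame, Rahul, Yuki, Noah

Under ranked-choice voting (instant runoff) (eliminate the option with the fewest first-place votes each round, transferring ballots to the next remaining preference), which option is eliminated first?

Yuki

Round 1: Rahul 270, Kwame 200, Yuki 24, Elena 48, Noah 37. Eliminate Yuki.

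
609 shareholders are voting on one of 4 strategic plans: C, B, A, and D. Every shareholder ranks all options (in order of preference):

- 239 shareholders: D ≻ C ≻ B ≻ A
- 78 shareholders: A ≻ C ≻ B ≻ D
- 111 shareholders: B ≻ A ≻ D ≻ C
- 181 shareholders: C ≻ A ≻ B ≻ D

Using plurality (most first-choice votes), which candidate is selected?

First-place votes: C 181, B 111, A 78, D 239.
D has the most first-place votes.

D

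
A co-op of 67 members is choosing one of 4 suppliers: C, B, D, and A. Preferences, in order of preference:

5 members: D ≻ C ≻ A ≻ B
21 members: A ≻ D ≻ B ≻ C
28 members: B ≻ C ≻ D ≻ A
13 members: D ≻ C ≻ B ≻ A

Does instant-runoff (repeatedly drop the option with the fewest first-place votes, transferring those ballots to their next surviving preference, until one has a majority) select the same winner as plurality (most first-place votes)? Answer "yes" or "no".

Instant-runoff — R1 C 0, B 28, D 18, A 21 (C out); R2 B 28, D 18, A 21 (D out); R3 B 41, A 26 (B winner). Winner: B.
Plurality — first-place votes: C 0, B 28, D 18, A 21. Winner: B.
The two methods agree.

yes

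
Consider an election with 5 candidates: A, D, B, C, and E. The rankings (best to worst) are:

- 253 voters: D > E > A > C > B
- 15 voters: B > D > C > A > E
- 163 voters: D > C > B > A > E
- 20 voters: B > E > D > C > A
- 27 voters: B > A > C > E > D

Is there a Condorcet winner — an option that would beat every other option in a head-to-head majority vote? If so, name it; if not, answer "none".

D

D vs A: 451–27 for D.
D vs B: 416–62 for D.
D vs C: 451–27 for D.
D vs E: 431–47 for D.
D beats every other option head-to-head.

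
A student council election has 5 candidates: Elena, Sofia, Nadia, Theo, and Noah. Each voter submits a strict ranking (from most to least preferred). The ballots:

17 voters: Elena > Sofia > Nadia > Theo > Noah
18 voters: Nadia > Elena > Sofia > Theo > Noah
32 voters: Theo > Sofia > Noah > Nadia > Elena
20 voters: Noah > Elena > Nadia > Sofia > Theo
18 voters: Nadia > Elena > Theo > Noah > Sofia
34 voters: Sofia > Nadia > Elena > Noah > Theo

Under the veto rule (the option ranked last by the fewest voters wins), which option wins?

Nadia

Last-place votes: Elena 32, Sofia 18, Nadia 0, Theo 54, Noah 35.
Nadia is ranked last by the fewest voters, so Nadia wins.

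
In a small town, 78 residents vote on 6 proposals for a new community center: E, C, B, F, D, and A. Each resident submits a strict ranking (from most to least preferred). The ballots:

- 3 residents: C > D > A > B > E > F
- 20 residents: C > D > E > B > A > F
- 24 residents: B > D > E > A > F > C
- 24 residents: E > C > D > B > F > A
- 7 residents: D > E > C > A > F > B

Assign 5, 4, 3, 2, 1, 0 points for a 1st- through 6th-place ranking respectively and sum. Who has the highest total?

D

E: 3·1 + 20·3 + 24·3 + 24·5 + 7·4 = 283
C: 3·5 + 20·5 + 24·0 + 24·4 + 7·3 = 232
B: 3·2 + 20·2 + 24·5 + 24·2 + 7·0 = 214
F: 3·0 + 20·0 + 24·1 + 24·1 + 7·1 = 55
D: 3·4 + 20·4 + 24·4 + 24·3 + 7·5 = 295
A: 3·3 + 20·1 + 24·2 + 24·0 + 7·2 = 91
D has the highest Borda score (295).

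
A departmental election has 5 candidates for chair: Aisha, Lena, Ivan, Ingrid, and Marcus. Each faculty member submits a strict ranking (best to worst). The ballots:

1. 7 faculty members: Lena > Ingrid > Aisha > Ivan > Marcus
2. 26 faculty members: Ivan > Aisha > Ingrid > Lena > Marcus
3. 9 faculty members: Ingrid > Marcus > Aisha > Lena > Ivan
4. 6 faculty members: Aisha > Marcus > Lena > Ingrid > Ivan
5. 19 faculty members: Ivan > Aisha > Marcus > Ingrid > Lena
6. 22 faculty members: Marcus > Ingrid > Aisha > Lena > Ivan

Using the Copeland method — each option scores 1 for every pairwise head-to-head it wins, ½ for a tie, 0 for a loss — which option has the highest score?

Aisha: beats Lena, Ingrid, and Marcus; loses to Ivan → score 3.
Lena: loses to Aisha, Ivan, Ingrid, and Marcus → score 0.
Ivan: beats Aisha, Lena, Ingrid, and Marcus → score 4.
Ingrid: beats Lena; loses to Aisha, Ivan, and Marcus → score 1.
Marcus: beats Lena and Ingrid; loses to Aisha and Ivan → score 2.
Ivan has the best pairwise record.

Ivan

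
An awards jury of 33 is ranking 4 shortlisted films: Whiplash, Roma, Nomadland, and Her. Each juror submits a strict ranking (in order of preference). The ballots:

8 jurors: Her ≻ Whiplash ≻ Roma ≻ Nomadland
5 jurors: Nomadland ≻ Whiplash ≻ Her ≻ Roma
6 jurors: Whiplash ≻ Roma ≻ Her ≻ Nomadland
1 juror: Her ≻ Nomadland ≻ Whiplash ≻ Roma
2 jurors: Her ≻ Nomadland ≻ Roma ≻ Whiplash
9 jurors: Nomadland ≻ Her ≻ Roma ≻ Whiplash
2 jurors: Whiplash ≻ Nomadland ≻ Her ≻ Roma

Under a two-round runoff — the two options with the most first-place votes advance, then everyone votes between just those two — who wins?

Her

Round 1 first-place votes: Whiplash 8, Roma 0, Nomadland 14, Her 11.
Nomadland and Her advance.
Runoff: Nomadland is preferred to Her by 16 voters; Her by 17.
Her wins the runoff.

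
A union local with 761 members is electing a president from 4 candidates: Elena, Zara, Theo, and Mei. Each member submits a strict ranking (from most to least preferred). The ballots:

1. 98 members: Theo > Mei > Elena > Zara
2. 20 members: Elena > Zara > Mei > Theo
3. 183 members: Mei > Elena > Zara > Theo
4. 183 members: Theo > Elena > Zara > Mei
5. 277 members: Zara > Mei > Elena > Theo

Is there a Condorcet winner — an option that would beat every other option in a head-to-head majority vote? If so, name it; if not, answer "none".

Checking pairwise contests:
Mei beats Elena 558–203.
Elena beats Zara 484–277.
Elena beats Theo 480–281.
Zara beats Mei 480–281.
Every option loses at least one head-to-head, so there is no Condorcet winner.

none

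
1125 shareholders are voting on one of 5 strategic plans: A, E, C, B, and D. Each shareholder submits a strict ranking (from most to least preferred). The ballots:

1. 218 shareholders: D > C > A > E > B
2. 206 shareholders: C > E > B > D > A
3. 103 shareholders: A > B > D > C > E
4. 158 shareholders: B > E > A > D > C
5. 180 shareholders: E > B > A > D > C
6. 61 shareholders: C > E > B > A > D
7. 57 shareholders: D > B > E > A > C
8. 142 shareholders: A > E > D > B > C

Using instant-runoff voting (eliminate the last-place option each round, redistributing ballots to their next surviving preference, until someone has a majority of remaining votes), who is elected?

E

Round 1: A 245, E 180, C 267, B 158, D 275. Eliminate B.
Round 2: A 245, E 338, C 267, D 275. Eliminate A.
Round 3: E 480, C 267, D 378. Eliminate C.
Round 4: E 747, D 378. E has a majority.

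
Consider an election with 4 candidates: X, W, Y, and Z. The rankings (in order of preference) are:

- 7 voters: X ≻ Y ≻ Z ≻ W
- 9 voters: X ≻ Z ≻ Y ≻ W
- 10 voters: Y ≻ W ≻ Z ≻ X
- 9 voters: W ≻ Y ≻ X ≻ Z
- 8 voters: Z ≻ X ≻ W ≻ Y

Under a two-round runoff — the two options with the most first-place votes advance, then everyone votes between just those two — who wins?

Round 1 first-place votes: X 16, W 9, Y 10, Z 8.
X and Y advance.
Runoff: X is preferred to Y by 24 voters; Y by 19.
X wins the runoff.

X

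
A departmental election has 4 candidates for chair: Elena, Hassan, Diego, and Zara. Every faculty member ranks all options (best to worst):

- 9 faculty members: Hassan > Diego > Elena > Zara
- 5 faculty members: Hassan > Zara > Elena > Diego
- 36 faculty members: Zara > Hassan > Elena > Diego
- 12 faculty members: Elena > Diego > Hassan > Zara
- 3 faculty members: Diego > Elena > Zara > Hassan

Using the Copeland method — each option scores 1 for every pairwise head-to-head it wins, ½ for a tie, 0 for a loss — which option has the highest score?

Zara

Elena: beats Diego; loses to Hassan and Zara → score 1.
Hassan: beats Elena and Diego; loses to Zara → score 2.
Diego: loses to Elena, Hassan, and Zara → score 0.
Zara: beats Elena, Hassan, and Diego → score 3.
Zara has the best pairwise record.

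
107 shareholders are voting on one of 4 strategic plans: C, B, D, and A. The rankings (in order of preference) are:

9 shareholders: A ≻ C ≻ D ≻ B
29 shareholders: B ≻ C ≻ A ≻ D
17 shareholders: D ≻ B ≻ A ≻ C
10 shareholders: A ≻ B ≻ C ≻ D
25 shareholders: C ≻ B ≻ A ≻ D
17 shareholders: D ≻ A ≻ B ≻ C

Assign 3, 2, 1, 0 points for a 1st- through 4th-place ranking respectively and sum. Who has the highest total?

C: 9·2 + 29·2 + 17·0 + 10·1 + 25·3 + 17·0 = 161
B: 9·0 + 29·3 + 17·2 + 10·2 + 25·2 + 17·1 = 208
D: 9·1 + 29·0 + 17·3 + 10·0 + 25·0 + 17·3 = 111
A: 9·3 + 29·1 + 17·1 + 10·3 + 25·1 + 17·2 = 162
B has the highest Borda score (208).

B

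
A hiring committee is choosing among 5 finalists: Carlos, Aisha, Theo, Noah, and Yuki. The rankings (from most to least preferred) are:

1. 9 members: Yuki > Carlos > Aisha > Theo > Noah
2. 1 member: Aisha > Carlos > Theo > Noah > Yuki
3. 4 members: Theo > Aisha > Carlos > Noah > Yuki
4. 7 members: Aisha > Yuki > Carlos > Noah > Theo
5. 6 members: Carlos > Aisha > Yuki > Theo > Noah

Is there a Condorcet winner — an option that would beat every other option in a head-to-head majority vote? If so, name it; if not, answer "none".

none

Checking pairwise contests:
Yuki beats Carlos 16–11.
Carlos beats Aisha 15–12.
Carlos beats Theo 23–4.
Carlos beats Noah 27–0.
Aisha beats Yuki 18–9.
Every option loses at least one head-to-head, so there is no Condorcet winner.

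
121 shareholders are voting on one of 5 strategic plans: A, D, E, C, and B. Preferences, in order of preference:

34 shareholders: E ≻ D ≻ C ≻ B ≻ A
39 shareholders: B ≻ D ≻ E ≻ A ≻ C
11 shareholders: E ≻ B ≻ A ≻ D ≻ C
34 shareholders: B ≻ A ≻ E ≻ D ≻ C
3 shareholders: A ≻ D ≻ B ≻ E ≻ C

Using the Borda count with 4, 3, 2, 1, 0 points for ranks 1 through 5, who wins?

B

A: 34·0 + 39·1 + 11·2 + 34·3 + 3·4 = 175
D: 34·3 + 39·3 + 11·1 + 34·1 + 3·3 = 273
E: 34·4 + 39·2 + 11·4 + 34·2 + 3·1 = 329
C: 34·2 + 39·0 + 11·0 + 34·0 + 3·0 = 68
B: 34·1 + 39·4 + 11·3 + 34·4 + 3·2 = 365
B has the highest Borda score (365).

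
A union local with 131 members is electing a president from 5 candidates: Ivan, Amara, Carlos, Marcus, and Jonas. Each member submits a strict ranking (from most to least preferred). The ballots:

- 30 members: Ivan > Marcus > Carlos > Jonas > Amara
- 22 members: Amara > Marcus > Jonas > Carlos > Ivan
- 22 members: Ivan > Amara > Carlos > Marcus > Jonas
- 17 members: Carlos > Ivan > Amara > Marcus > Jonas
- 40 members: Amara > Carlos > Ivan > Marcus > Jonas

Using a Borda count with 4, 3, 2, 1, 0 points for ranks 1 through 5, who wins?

Ivan: 30·4 + 22·0 + 22·4 + 17·3 + 40·2 = 339
Amara: 30·0 + 22·4 + 22·3 + 17·2 + 40·4 = 348
Carlos: 30·2 + 22·1 + 22·2 + 17·4 + 40·3 = 314
Marcus: 30·3 + 22·3 + 22·1 + 17·1 + 40·1 = 235
Jonas: 30·1 + 22·2 + 22·0 + 17·0 + 40·0 = 74
Amara has the highest Borda score (348).

Amara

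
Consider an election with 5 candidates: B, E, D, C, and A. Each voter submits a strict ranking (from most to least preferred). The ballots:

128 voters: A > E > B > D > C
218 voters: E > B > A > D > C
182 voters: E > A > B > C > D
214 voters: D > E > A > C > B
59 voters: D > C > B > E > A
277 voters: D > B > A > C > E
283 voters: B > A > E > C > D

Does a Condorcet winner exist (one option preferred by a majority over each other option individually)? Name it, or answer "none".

none

Checking pairwise contests:
E beats B 742–619.
A beats E 688–673.
B beats D 811–550.
B beats C 1088–273.
B beats A 837–524.
Every option loses at least one head-to-head, so there is no Condorcet winner.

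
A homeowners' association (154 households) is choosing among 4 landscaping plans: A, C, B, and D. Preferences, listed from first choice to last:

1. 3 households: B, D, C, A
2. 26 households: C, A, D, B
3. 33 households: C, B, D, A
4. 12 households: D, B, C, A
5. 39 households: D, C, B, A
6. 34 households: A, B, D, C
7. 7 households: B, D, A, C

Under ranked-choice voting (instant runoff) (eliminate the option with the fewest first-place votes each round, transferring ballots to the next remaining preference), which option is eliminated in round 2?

A

Round 1: A 34, C 59, B 10, D 51. Eliminate B.
Round 2: A 34, C 59, D 61. Eliminate A.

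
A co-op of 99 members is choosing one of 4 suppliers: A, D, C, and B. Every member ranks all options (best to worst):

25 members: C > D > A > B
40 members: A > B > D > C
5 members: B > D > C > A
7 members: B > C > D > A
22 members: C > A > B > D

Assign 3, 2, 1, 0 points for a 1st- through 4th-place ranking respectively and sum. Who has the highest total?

A: 25·1 + 40·3 + 5·0 + 7·0 + 22·2 = 189
D: 25·2 + 40·1 + 5·2 + 7·1 + 22·0 = 107
C: 25·3 + 40·0 + 5·1 + 7·2 + 22·3 = 160
B: 25·0 + 40·2 + 5·3 + 7·3 + 22·1 = 138
A has the highest Borda score (189).

A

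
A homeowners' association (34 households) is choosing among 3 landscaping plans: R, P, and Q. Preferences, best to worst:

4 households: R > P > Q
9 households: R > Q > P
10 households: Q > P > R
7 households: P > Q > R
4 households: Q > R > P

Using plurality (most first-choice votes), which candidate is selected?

Q

First-place votes: R 13, P 7, Q 14.
Q has the most first-place votes.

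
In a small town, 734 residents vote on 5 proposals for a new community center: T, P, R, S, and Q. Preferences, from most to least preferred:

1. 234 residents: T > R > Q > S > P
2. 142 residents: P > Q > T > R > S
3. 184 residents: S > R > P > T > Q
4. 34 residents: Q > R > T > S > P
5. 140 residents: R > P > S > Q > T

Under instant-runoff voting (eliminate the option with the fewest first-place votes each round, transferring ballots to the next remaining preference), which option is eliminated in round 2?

Round 1: T 234, P 142, R 140, S 184, Q 34. Eliminate Q.
Round 2: T 234, P 142, R 174, S 184. Eliminate P.

P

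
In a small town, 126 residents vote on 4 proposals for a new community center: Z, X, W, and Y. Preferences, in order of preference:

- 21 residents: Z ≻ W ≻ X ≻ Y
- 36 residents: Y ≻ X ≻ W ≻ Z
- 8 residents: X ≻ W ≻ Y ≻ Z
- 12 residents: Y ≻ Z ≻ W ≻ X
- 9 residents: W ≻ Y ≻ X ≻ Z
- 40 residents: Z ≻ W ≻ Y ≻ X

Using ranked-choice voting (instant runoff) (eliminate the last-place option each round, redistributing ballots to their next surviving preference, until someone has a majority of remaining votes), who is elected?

Y

Round 1: Z 61, X 8, W 9, Y 48. Eliminate X.
Round 2: Z 61, W 17, Y 48. Eliminate W.
Round 3: Z 61, Y 65. Y has a majority.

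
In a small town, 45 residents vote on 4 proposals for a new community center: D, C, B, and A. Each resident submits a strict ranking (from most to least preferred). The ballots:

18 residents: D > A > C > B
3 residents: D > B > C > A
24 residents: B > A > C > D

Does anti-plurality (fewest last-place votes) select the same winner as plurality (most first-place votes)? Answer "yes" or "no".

Anti-plurality — last-place votes: D 24, C 0, B 18, A 3. Winner: C.
Plurality — first-place votes: D 21, C 0, B 24, A 0. Winner: B.
The two methods disagree.

no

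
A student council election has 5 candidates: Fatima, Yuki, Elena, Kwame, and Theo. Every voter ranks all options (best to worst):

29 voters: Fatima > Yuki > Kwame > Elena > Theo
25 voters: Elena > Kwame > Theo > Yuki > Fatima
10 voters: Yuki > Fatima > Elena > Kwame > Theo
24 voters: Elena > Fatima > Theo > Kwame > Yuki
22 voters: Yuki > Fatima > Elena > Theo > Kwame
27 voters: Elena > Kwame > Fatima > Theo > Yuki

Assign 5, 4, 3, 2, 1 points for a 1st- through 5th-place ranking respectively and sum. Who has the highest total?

Fatima: 29·5 + 25·1 + 10·4 + 24·4 + 22·4 + 27·3 = 475
Yuki: 29·4 + 25·2 + 10·5 + 24·1 + 22·5 + 27·1 = 377
Elena: 29·2 + 25·5 + 10·3 + 24·5 + 22·3 + 27·5 = 534
Kwame: 29·3 + 25·4 + 10·2 + 24·2 + 22·1 + 27·4 = 385
Theo: 29·1 + 25·3 + 10·1 + 24·3 + 22·2 + 27·2 = 284
Elena has the highest Borda score (534).

Elena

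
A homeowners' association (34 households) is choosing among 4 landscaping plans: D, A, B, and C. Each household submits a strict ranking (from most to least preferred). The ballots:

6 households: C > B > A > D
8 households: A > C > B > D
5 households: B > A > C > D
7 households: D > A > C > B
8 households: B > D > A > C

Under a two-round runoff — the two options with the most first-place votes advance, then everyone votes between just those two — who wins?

B

Round 1 first-place votes: D 7, A 8, B 13, C 6.
B and A advance.
Runoff: B is preferred to A by 19 voters; A by 15.
B wins the runoff.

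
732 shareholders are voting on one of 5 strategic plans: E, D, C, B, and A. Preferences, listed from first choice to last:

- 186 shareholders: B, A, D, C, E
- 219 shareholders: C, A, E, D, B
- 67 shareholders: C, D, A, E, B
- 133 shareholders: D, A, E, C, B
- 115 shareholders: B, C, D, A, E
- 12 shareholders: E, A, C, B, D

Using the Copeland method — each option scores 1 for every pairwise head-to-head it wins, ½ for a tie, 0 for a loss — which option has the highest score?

E: beats B; loses to D, C, and A → score 1.
D: beats E and B; loses to C and A → score 2.
C: beats E, D, B, and A → score 4.
B: loses to E, D, C, and A → score 0.
A: beats E, D, and B; loses to C → score 3.
C has the best pairwise record.

C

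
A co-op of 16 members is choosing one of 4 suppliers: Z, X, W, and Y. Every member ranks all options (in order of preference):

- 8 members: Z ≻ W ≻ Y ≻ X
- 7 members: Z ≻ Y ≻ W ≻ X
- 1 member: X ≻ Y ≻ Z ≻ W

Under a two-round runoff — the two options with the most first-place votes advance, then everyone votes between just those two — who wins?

Round 1 first-place votes: Z 15, X 1, W 0, Y 0.
Z and X advance.
Runoff: Z is preferred to X by 15 voters; X by 1.
Z wins the runoff.

Z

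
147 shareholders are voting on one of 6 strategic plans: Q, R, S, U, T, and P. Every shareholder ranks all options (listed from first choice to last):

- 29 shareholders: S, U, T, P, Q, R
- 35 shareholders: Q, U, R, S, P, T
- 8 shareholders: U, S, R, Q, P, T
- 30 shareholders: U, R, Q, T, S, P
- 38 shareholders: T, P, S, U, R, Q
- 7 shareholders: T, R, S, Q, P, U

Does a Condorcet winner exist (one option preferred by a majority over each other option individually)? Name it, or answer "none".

Checking pairwise contests:
R beats Q 83–64.
S beats R 75–72.
T beats S 75–72.
S beats U 74–73.
U beats T 102–45.
Q beats P 80–67.
Every option loses at least one head-to-head, so there is no Condorcet winner.

none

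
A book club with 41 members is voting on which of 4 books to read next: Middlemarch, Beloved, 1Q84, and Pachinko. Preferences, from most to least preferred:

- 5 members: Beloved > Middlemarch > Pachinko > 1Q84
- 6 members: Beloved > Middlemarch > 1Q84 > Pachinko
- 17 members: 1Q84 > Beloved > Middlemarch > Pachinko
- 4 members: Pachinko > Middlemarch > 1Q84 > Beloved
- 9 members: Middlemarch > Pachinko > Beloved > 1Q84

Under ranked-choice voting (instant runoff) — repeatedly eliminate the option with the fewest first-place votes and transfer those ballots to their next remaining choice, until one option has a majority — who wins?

Middlemarch

Round 1: Middlemarch 9, Beloved 11, 1Q84 17, Pachinko 4. Eliminate Pachinko.
Round 2: Middlemarch 13, Beloved 11, 1Q84 17. Eliminate Beloved.
Round 3: Middlemarch 24, 1Q84 17. Middlemarch has a majority.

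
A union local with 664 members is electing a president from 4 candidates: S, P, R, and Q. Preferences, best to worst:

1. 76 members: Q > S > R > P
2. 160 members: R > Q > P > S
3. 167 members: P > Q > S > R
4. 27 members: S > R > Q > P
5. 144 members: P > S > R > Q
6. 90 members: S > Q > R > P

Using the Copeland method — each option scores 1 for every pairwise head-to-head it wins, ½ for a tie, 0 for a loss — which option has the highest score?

S: beats R; loses to P and Q → score 1.
P: beats S; loses to R and Q → score 1.
R: beats P; loses to S and Q → score 1.
Q: beats S, P, and R → score 3.
Q has the best pairwise record.

Q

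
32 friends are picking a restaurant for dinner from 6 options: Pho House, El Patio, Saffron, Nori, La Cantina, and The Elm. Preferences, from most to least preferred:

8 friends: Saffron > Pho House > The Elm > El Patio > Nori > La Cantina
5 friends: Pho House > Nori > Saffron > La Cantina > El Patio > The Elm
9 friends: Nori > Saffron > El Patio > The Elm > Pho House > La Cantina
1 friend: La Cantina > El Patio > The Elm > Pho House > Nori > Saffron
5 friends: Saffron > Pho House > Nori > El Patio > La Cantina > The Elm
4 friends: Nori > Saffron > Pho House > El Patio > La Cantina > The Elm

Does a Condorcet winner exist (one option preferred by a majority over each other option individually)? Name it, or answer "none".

Checking pairwise contests:
Saffron beats Pho House 26–6.
Pho House beats El Patio 22–10.
Nori beats Saffron 19–13.
Pho House beats Nori 19–13.
Pho House beats La Cantina 31–1.
Pho House beats The Elm 22–10.
Every option loses at least one head-to-head, so there is no Condorcet winner.

none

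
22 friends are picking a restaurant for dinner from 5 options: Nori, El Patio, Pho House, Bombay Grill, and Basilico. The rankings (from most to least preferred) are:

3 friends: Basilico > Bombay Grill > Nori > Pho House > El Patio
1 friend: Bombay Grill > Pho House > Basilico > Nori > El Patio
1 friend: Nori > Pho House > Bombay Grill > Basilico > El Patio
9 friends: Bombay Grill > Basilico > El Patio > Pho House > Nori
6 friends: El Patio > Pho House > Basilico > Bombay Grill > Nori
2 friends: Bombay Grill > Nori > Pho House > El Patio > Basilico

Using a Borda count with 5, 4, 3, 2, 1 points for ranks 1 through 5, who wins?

Bombay Grill

Nori: 3·3 + 1·2 + 1·5 + 9·1 + 6·1 + 2·4 = 39
El Patio: 3·1 + 1·1 + 1·1 + 9·3 + 6·5 + 2·2 = 66
Pho House: 3·2 + 1·4 + 1·4 + 9·2 + 6·4 + 2·3 = 62
Bombay Grill: 3·4 + 1·5 + 1·3 + 9·5 + 6·2 + 2·5 = 87
Basilico: 3·5 + 1·3 + 1·2 + 9·4 + 6·3 + 2·1 = 76
Bombay Grill has the highest Borda score (87).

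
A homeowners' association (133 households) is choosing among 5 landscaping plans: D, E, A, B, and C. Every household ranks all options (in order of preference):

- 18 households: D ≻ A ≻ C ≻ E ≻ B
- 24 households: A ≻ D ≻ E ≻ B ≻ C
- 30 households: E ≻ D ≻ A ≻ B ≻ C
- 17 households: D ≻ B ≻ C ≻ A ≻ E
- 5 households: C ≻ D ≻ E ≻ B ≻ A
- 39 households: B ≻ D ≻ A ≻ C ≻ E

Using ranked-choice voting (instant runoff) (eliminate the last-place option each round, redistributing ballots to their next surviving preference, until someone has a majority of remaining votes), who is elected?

Round 1: D 35, E 30, A 24, B 39, C 5. Eliminate C.
Round 2: D 40, E 30, A 24, B 39. Eliminate A.
Round 3: D 64, E 30, B 39. Eliminate E.
Round 4: D 94, B 39. D has a majority.

D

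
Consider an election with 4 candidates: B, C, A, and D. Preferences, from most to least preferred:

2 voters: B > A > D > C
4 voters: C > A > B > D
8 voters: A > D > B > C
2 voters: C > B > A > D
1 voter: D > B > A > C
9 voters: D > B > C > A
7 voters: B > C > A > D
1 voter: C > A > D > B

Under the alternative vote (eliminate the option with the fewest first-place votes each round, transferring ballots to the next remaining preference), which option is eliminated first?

C

Round 1: B 9, C 7, A 8, D 10. Eliminate C.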